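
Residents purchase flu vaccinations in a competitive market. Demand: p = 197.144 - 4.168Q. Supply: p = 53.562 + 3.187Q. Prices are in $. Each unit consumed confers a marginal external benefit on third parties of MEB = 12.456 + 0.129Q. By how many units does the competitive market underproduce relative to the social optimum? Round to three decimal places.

2.072 units

Market equilibrium (private): 53.562 + 3.187Q = 197.144 - 4.168Q → Q_m = 19.5217.
Social marginal benefit = demand + MEB = 209.600 - 4.039Q.
Set SMB = MC: 209.600 - 4.039Q = 53.562 + 3.187Q → Q* = 21.5940.
Gap = |19.5217 − 21.5940| = 2.0723.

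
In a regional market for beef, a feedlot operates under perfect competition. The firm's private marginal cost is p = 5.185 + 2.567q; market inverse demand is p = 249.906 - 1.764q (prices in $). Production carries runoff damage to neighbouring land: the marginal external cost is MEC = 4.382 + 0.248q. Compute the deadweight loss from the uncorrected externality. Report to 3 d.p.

Market equilibrium (private): 5.185 + 2.567q = 249.906 - 1.764q → q_m = 56.5045.
Social marginal cost = private MC + MEC = 9.567 + 2.815q.
Set SMC = demand: 9.567 + 2.815q = 249.906 - 1.764q → q* = 52.4872.
The welfare-loss triangle has base |q_m − q*| and height MEC(q_m) (the vertical gap between SMC and demand is zero at q* and MEC at q_m).
DWL = ½ × 4.0173 × 18.3951 = 36.9493.

DWL = $36.949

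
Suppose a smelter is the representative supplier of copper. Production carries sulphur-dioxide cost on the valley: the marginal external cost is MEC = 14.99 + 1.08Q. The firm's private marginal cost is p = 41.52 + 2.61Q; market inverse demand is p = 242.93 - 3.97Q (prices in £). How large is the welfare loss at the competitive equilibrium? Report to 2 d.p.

DWL = £150.69

Market equilibrium (private): 41.52 + 2.61Q = 242.93 - 3.97Q → Q_m = 30.6094.
Social marginal cost = private MC + MEC = 56.51 + 3.69Q.
Set SMC = demand: 56.51 + 3.69Q = 242.93 - 3.97Q → Q* = 24.3368.
Height of the DWL triangle at Q_m is SMC(Q_m) − demand(Q_m) = MEC(Q_m) = 48.0482.
DWL = ½ × 6.2726 × 48.0482 = 150.6936.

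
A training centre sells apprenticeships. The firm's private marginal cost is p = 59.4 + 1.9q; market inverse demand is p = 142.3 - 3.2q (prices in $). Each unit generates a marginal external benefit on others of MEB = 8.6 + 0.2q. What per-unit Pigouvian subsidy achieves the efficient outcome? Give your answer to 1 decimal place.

Social marginal cost = private MC − MEB = 50.8 + 1.7q.
Set SMC = demand: 50.8 + 1.7q = 142.3 - 3.2q → q* = 18.6735.
The Pigouvian subsidy equals MEB at q*: 8.6 + 0.2×18.6735 = 12.3347.

subsidy = $12.3 per unit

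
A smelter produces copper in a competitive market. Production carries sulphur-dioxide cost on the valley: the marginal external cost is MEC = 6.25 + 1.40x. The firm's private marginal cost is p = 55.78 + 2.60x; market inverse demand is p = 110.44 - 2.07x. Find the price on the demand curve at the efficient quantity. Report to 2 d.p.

Social marginal cost = private MC + MEC = 62.03 + 4.00x.
Set SMC = demand: 62.03 + 4.00x = 110.44 - 2.07x → x* = 7.9753.
Consumer price on the demand curve at x*: 110.44 − 2.07×7.9753 = 93.9311.

P = 93.93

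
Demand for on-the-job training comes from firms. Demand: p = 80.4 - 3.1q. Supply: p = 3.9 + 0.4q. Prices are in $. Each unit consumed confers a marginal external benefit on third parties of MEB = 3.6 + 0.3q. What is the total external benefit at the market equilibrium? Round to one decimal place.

Market equilibrium (private): 3.9 + 0.4q = 80.4 - 3.1q → q_m = 21.8571.
Total external benefit = ∫₀^{q_m} (3.6 + 0.3q) dq = 3.6×21.8571 + ½×0.3×21.8571² = 150.3455.

$150.3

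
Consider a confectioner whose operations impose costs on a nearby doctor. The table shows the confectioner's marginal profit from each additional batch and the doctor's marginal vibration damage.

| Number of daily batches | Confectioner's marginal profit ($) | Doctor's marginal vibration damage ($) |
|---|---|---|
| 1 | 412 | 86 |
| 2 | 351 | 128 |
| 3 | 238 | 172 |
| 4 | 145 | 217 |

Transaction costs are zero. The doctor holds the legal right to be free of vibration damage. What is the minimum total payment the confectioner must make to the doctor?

$386

Efficient level: marginal profit ≥ marginal vibration damage through level 3, so k* = 3.
With the doctor holding the right, the confectioner must at least compensate total damage at k*: 86 + 128 + 172 = 386.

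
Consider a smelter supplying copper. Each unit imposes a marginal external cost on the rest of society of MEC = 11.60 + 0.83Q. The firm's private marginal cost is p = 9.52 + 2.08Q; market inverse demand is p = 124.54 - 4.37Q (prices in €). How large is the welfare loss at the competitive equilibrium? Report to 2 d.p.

DWL = €47.87

Market equilibrium (private): 9.52 + 2.08Q = 124.54 - 4.37Q → Q_m = 17.8326.
Social marginal cost = private MC + MEC = 21.12 + 2.91Q.
Set SMC = demand: 21.12 + 2.91Q = 124.54 - 4.37Q → Q* = 14.2060.
The welfare-loss triangle has base |Q_m − Q*| and height MEC(Q_m) (the vertical gap between SMC and demand is zero at Q* and MEC at Q_m).
DWL = ½ × 3.6266 × 26.4010 = 47.8729.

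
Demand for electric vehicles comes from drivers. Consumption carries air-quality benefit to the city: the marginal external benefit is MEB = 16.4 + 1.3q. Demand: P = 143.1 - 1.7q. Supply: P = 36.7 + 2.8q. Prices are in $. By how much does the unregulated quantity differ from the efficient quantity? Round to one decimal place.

14.7 units

Market equilibrium (private): 36.7 + 2.8q = 143.1 - 1.7q → q_m = 23.6444.
Social marginal benefit = demand + MEB = 159.5 - 0.4q.
Set SMB = MC: 159.5 - 0.4q = 36.7 + 2.8q → q* = 38.3750.
Gap = |23.6444 − 38.3750| = 14.7306.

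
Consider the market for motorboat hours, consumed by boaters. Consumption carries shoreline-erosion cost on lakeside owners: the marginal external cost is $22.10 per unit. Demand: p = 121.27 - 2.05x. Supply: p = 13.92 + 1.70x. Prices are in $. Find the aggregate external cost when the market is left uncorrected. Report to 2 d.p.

Market equilibrium (private): 13.92 + 1.70x = 121.27 - 2.05x → x_m = 28.6267.
Total external cost = MEC × x_m = 22.10 × 28.6267 = 632.6501.

$632.65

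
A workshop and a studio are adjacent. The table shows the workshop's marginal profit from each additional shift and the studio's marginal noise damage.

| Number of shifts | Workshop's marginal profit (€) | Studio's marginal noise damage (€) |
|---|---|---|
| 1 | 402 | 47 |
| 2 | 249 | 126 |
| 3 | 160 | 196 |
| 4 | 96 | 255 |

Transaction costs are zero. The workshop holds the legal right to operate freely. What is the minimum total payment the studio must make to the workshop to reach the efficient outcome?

€256

Left alone the workshop would choose level 4 (marginal profit stays positive).
Efficient level: k* = 2 (marginal profit ≥ marginal noise damage through 2).
The studio must at least cover the workshop's forgone profit from cutting 4→2: 160 + 96 = 256.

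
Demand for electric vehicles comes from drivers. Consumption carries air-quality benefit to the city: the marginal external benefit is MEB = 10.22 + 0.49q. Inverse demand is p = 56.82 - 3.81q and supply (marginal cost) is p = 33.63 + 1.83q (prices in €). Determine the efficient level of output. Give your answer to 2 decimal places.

q* = 6.49

Social marginal benefit = demand + MEB = 67.04 - 3.32q.
Set SMB = MC: 67.04 - 3.32q = 33.63 + 1.83q → q* = 6.4874.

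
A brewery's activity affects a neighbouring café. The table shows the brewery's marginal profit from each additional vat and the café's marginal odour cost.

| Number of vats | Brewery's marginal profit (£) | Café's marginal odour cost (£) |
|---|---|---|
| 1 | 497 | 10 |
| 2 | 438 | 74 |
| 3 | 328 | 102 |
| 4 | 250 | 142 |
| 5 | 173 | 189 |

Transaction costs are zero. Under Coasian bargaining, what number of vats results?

4

Bargaining reaches the level where marginal profit last exceeds marginal odour cost.
That holds through level 4 (250 ≥ 142) but not at 5 (173 < 189).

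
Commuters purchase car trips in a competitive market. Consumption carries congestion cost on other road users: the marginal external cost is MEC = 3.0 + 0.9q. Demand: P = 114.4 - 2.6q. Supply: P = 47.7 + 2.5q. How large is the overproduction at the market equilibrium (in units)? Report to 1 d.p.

Market equilibrium (private): 47.7 + 2.5q = 114.4 - 2.6q → q_m = 13.0784.
Social marginal benefit = demand − MEC = 111.4 - 3.5q.
Set SMB = MC: 111.4 - 3.5q = 47.7 + 2.5q → q* = 10.6167.
Gap = |13.0784 − 10.6167| = 2.4617.

2.5 units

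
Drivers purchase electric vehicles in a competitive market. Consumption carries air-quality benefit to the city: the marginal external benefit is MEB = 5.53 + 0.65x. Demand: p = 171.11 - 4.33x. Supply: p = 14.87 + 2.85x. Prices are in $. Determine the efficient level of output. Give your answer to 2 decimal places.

x* = 24.77

Social marginal benefit = demand + MEB = 176.64 - 3.68x.
Set SMB = MC: 176.64 - 3.68x = 14.87 + 2.85x → x* = 24.7734.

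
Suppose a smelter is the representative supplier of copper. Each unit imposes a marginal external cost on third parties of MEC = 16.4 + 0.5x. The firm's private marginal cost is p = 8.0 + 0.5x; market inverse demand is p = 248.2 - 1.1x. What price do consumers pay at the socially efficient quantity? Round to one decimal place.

P = 131.0

Social marginal cost = private MC + MEC = 24.4 + x.
Set SMC = demand: 24.4 + x = 248.2 - 1.1x → x* = 106.5714.
Consumer price on the demand curve at x*: 248.2 − 1.1×106.5714 = 130.9715.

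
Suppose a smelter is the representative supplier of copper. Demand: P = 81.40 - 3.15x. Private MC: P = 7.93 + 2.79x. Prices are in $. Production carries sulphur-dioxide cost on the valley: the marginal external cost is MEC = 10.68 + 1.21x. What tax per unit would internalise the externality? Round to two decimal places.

tax = $21.31 per unit

Social marginal cost = private MC + MEC = 18.61 + 4.00x.
Set SMC = demand: 18.61 + 4.00x = 81.40 - 3.15x → x* = 8.7818.
The Pigouvian tax equals MEC at x*: 10.68 + 1.21×8.7818 = 21.3060.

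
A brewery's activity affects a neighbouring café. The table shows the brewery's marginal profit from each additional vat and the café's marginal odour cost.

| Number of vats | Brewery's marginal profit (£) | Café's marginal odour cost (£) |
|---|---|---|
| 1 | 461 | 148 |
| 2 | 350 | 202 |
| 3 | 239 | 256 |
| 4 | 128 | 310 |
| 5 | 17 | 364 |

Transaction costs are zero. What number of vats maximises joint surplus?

2

Bargaining reaches the level where marginal profit last exceeds marginal odour cost.
That holds through level 2 (350 ≥ 202) but not at 3 (239 < 256).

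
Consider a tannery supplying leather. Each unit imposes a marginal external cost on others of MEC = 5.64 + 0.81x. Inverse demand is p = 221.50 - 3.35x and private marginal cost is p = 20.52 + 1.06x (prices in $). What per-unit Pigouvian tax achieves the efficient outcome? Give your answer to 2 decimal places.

Social marginal cost = private MC + MEC = 26.16 + 1.87x.
Set SMC = demand: 26.16 + 1.87x = 221.50 - 3.35x → x* = 37.4215.
The Pigouvian tax equals MEC at x*: 5.64 + 0.81×37.4215 = 35.9514.

tax = $35.95 per unit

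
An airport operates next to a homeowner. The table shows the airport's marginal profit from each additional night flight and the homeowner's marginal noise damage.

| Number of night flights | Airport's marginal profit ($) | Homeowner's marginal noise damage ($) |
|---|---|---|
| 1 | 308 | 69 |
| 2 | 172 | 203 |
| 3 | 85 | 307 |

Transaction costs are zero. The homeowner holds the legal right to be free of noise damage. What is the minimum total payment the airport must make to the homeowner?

$69

Efficient level: marginal profit ≥ marginal noise damage through level 1, so k* = 1.
With the homeowner holding the right, the airport must at least compensate total damage at k*: 69 = 69.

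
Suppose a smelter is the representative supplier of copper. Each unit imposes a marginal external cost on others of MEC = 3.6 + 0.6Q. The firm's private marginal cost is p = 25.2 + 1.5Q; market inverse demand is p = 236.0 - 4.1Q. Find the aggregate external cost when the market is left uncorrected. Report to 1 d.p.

560.6

Market equilibrium (private): 25.2 + 1.5Q = 236.0 - 4.1Q → Q_m = 37.6429.
Total external cost = ∫₀^{Q_m} (3.6 + 0.6Q) dQ = 3.6×37.6429 + ½×0.6×37.6429² = 560.6108.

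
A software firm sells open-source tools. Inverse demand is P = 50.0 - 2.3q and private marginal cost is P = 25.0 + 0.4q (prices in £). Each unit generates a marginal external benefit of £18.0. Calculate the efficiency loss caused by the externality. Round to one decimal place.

Market equilibrium (private): 25.0 + 0.4q = 50.0 - 2.3q → q_m = 9.2593.
Social marginal cost = private MC − MEB = 7.0 + 0.4q.
Set SMC = demand: 7.0 + 0.4q = 50.0 - 2.3q → q* = 15.9259.
The welfare-loss triangle has base |q_m − q*| and height MEB(q_m) (the vertical gap between SMC and demand is zero at q* and MEB at q_m).
DWL = ½ × 6.6666 × 18.0000 = 59.9994.

DWL = £60.0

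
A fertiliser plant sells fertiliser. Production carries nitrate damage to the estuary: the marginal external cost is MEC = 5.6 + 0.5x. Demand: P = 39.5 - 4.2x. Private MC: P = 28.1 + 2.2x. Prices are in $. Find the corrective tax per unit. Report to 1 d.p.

tax = $6.0 per unit

Social marginal cost = private MC + MEC = 33.7 + 2.7x.
Set SMC = demand: 33.7 + 2.7x = 39.5 - 4.2x → x* = 0.8406.
The Pigouvian tax equals MEC at x*: 5.6 + 0.5×0.8406 = 6.0203.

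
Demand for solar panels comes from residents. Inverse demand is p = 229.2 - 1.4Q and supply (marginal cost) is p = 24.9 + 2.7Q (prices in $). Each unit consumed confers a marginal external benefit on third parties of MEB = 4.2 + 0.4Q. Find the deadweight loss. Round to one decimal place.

Market equilibrium (private): 24.9 + 2.7Q = 229.2 - 1.4Q → Q_m = 49.8293.
Social marginal benefit = demand + MEB = 233.4 - Q.
Set SMB = MC: 233.4 - Q = 24.9 + 2.7Q → Q* = 56.3514.
Between Q* and Q_m the wedge SMB − MC runs linearly from 0 to MEB(Q_m), so the loss is a triangle.
DWL = ½ × 6.5221 × 24.1317 = 78.6947.

DWL = $78.7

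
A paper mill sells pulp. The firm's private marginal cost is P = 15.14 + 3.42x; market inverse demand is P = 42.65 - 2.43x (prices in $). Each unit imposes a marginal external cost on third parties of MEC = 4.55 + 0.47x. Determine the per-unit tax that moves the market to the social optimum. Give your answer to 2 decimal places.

tax = $6.26 per unit

Social marginal cost = private MC + MEC = 19.69 + 3.89x.
Set SMC = demand: 19.69 + 3.89x = 42.65 - 2.43x → x* = 3.6329.
The Pigouvian tax equals MEC at x*: 4.55 + 0.47×3.6329 = 6.2575.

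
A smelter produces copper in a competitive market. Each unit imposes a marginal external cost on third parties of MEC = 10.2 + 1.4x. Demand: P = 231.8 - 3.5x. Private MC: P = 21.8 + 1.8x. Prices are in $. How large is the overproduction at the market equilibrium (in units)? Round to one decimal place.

9.8 units

Market equilibrium (private): 21.8 + 1.8x = 231.8 - 3.5x → x_m = 39.6226.
Social marginal cost = private MC + MEC = 32.0 + 3.2x.
Set SMC = demand: 32.0 + 3.2x = 231.8 - 3.5x → x* = 29.8209.
Gap = |39.6226 − 29.8209| = 9.8017.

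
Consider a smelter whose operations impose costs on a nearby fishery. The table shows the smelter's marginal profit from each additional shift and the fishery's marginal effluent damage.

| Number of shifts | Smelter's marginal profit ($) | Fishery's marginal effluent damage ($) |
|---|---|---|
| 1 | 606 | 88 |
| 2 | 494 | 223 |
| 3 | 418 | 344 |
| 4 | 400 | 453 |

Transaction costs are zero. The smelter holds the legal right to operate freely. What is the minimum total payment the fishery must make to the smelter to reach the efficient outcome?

Left alone the smelter would choose level 4 (marginal profit stays positive).
Efficient level: k* = 3 (marginal profit ≥ marginal effluent damage through 3).
The fishery must at least cover the smelter's forgone profit from cutting 4→3: 400 = 400.

$400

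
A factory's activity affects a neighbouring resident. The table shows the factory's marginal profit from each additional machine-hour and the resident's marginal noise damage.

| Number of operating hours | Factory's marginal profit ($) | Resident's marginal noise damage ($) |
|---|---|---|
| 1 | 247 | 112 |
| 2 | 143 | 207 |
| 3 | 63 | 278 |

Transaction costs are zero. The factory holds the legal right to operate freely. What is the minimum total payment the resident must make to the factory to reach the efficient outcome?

$206

Left alone the factory would choose level 3 (marginal profit stays positive).
Efficient level: k* = 1 (marginal profit ≥ marginal noise damage through 1).
The resident must at least cover the factory's forgone profit from cutting 3→1: 143 + 63 = 206.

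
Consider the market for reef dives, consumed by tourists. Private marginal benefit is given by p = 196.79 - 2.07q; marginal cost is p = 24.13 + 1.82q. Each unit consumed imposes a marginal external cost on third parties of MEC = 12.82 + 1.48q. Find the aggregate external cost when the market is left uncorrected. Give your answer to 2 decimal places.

Market equilibrium (private): 24.13 + 1.82q = 196.79 - 2.07q → q_m = 44.3856.
Total external cost = ∫₀^{q_m} (12.82 + 1.48q) dq = 12.82×44.3856 + ½×1.48×44.3856² = 2026.8837.

2026.88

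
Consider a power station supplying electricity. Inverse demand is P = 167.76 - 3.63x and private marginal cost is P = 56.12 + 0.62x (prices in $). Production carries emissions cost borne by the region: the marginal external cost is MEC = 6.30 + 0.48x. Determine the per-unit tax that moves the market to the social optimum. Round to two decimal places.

tax = $16.99 per unit

Social marginal cost = private MC + MEC = 62.42 + 1.10x.
Set SMC = demand: 62.42 + 1.10x = 167.76 - 3.63x → x* = 22.2706.
The Pigouvian tax equals MEC at x*: 6.30 + 0.48×22.2706 = 16.9899.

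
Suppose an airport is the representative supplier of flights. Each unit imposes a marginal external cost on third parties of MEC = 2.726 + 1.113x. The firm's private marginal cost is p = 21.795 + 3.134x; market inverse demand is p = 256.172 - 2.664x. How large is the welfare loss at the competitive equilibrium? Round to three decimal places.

Market equilibrium (private): 21.795 + 3.134x = 256.172 - 2.664x → x_m = 40.4238.
Social marginal cost = private MC + MEC = 24.521 + 4.247x.
Set SMC = demand: 24.521 + 4.247x = 256.172 - 2.664x → x* = 33.5192.
Between x* and x_m the wedge SMC − demand runs linearly from 0 to MEC(x_m), so the loss is a triangle.
DWL = ½ × 6.9046 × 47.7177 = 164.7358.

DWL = 164.736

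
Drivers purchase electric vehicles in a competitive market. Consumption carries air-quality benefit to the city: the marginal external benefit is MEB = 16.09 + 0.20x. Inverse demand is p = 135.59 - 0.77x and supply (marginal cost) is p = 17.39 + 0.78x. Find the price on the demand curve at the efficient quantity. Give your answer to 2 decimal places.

Social marginal benefit = demand + MEB = 151.68 - 0.57x.
Set SMB = MC: 151.68 - 0.57x = 17.39 + 0.78x → x* = 99.4741.
Consumer price on the demand curve at x*: 135.59 − 0.77×99.4741 = 58.9949.

P = 58.99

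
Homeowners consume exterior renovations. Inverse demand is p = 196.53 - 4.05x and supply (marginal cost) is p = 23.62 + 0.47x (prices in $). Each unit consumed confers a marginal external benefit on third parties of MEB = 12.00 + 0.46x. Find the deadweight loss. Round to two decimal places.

Market equilibrium (private): 23.62 + 0.47x = 196.53 - 4.05x → x_m = 38.2544.
Social marginal benefit = demand + MEB = 208.53 - 3.59x.
Set SMB = MC: 208.53 - 3.59x = 23.62 + 0.47x → x* = 45.5443.
The loss is the area between SMB and MC from x* to x_m; with linear curves that's a triangle of height MEB(x_m).
DWL = ½ × 7.2899 × 29.5970 = 107.8796.

DWL = $107.88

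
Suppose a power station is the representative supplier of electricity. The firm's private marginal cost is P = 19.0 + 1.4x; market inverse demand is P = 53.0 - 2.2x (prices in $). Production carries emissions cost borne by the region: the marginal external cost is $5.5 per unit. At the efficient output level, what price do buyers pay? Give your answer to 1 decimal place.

Social marginal cost = private MC + MEC = 24.5 + 1.4x.
Set SMC = demand: 24.5 + 1.4x = 53.0 - 2.2x → x* = 7.9167.
Consumer price on the demand curve at x*: 53.0 − 2.2×7.9167 = 35.5833.

P = $35.6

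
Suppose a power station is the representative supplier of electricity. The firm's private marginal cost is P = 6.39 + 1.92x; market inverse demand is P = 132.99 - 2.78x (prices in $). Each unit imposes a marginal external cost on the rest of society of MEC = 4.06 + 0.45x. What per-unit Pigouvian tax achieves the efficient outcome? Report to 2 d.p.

tax = $14.77 per unit

Social marginal cost = private MC + MEC = 10.45 + 2.37x.
Set SMC = demand: 10.45 + 2.37x = 132.99 - 2.78x → x* = 23.7942.
The Pigouvian tax equals MEC at x*: 4.06 + 0.45×23.7942 = 14.7674.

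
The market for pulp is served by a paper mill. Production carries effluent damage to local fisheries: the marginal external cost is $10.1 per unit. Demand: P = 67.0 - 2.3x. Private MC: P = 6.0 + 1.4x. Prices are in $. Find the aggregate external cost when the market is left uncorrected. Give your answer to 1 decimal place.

$166.5

Market equilibrium (private): 6.0 + 1.4x = 67.0 - 2.3x → x_m = 16.4865.
Total external cost = MEC × x_m = 10.1 × 16.4865 = 166.5137.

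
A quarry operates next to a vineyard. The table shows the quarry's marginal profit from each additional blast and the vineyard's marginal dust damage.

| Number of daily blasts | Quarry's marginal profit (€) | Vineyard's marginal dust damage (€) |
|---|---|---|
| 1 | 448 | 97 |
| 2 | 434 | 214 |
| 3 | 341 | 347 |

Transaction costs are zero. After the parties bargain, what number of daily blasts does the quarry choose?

Bargaining reaches the level where marginal profit last exceeds marginal dust damage.
That holds through level 2 (434 ≥ 214) but not at 3 (341 < 347).

2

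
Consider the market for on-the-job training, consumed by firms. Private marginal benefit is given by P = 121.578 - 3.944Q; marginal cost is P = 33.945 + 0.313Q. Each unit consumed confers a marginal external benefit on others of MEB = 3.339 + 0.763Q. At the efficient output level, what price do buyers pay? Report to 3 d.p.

P = 18.890

Social marginal benefit = demand + MEB = 124.917 - 3.181Q.
Set SMB = MC: 124.917 - 3.181Q = 33.945 + 0.313Q → Q* = 26.0366.
Consumer price on the demand curve at Q*: 121.578 − 3.944×26.0366 = 18.8896.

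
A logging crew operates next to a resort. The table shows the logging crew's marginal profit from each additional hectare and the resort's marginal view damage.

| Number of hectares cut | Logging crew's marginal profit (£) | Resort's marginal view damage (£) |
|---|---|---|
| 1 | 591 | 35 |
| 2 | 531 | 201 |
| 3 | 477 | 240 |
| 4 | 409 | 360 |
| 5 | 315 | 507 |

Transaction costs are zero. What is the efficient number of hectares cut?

Bargaining reaches the level where marginal profit last exceeds marginal view damage.
That holds through level 4 (409 ≥ 360) but not at 5 (315 < 507).

4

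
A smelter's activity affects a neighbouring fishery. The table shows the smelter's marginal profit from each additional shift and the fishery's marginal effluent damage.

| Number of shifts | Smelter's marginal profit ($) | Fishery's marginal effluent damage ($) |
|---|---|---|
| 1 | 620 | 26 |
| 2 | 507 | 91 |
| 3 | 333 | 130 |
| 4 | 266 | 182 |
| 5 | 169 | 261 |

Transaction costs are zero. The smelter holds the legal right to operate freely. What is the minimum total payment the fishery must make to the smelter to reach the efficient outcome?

Left alone the smelter would choose level 5 (marginal profit stays positive).
Efficient level: k* = 4 (marginal profit ≥ marginal effluent damage through 4).
The fishery must at least cover the smelter's forgone profit from cutting 5→4: 169 = 169.

$169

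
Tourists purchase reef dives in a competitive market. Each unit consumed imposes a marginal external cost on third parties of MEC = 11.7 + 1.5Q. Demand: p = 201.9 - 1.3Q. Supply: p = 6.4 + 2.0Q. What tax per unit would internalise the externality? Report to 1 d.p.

tax = 69.1 per unit

Social marginal benefit = demand − MEC = 190.2 - 2.8Q.
Set SMB = MC: 190.2 - 2.8Q = 6.4 + 2.0Q → Q* = 38.2917.
The Pigouvian tax equals MEC at Q*: 11.7 + 1.5×38.2917 = 69.1376.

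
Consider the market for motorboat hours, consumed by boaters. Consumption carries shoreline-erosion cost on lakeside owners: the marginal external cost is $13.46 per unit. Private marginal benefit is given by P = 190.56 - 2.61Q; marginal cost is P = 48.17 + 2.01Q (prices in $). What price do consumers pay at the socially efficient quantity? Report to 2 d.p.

Social marginal benefit = demand − MEC = 177.10 - 2.61Q.
Set SMB = MC: 177.10 - 2.61Q = 48.17 + 2.01Q → Q* = 27.9069.
Consumer price on the demand curve at Q*: 190.56 − 2.61×27.9069 = 117.7230.

P = $117.72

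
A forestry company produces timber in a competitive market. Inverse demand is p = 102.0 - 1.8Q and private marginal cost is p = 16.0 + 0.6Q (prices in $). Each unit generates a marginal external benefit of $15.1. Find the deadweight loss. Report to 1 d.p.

Market equilibrium (private): 16.0 + 0.6Q = 102.0 - 1.8Q → Q_m = 35.8333.
Social marginal cost = private MC − MEB = 0.9 + 0.6Q.
Set SMC = demand: 0.9 + 0.6Q = 102.0 - 1.8Q → Q* = 42.1250.
Height of the DWL triangle at Q_m is demand(Q_m) − SMC(Q_m) = MEB(Q_m) = 15.1000.
DWL = ½ × 6.2917 × 15.1000 = 47.5023.

DWL = $47.5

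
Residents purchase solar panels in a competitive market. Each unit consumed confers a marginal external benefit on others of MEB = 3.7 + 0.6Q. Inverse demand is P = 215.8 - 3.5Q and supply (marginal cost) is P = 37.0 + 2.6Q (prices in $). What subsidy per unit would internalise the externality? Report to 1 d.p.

Social marginal benefit = demand + MEB = 219.5 - 2.9Q.
Set SMB = MC: 219.5 - 2.9Q = 37.0 + 2.6Q → Q* = 33.1818.
The Pigouvian subsidy equals MEB at Q*: 3.7 + 0.6×33.1818 = 23.6091.

subsidy = $23.6 per unit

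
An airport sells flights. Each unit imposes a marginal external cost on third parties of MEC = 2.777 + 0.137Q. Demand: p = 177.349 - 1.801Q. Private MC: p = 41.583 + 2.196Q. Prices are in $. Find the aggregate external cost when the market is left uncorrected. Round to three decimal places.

$173.359

Market equilibrium (private): 41.583 + 2.196Q = 177.349 - 1.801Q → Q_m = 33.9670.
Total external cost = ∫₀^{Q_m} (2.777 + 0.137Q) dQ = 2.777×33.9670 + ½×0.137×33.9670² = 173.3587.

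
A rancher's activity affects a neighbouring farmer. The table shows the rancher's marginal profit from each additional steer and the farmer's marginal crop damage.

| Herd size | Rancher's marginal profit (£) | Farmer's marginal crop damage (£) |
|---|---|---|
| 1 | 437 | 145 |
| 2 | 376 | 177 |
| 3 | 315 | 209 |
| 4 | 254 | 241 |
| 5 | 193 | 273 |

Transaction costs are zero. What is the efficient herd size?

4

Bargaining reaches the level where marginal profit last exceeds marginal crop damage.
That holds through level 4 (254 ≥ 241) but not at 5 (193 < 273).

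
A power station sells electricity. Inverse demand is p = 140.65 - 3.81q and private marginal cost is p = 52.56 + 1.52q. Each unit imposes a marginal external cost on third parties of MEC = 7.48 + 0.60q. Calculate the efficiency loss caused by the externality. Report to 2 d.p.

Market equilibrium (private): 52.56 + 1.52q = 140.65 - 3.81q → q_m = 16.5272.
Social marginal cost = private MC + MEC = 60.04 + 2.12q.
Set SMC = demand: 60.04 + 2.12q = 140.65 - 3.81q → q* = 13.5936.
Between q* and q_m the wedge SMC − demand runs linearly from 0 to MEC(q_m), so the loss is a triangle.
DWL = ½ × 2.9336 × 17.3963 = 25.5169.

DWL = 25.52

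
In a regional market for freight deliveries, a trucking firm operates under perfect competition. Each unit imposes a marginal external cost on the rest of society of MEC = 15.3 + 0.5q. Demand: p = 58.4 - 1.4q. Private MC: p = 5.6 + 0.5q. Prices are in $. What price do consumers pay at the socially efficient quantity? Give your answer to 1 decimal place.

P = $36.5

Social marginal cost = private MC + MEC = 20.9 + q.
Set SMC = demand: 20.9 + q = 58.4 - 1.4q → q* = 15.6250.
Consumer price on the demand curve at q*: 58.4 − 1.4×15.6250 = 36.5250.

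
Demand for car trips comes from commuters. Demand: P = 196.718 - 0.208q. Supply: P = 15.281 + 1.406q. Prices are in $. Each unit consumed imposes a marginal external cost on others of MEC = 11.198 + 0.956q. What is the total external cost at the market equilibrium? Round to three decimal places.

$7299.313

Market equilibrium (private): 15.281 + 1.406q = 196.718 - 0.208q → q_m = 112.4145.
Total external cost = ∫₀^{q_m} (11.198 + 0.956q) dq = 11.198×112.4145 + ½×0.956×112.4145² = 7299.3130.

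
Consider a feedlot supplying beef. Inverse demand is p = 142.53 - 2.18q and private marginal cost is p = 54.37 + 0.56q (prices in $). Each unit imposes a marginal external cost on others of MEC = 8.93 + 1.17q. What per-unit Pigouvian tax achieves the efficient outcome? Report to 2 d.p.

tax = $32.64 per unit

Social marginal cost = private MC + MEC = 63.30 + 1.73q.
Set SMC = demand: 63.30 + 1.73q = 142.53 - 2.18q → q* = 20.2634.
The Pigouvian tax equals MEC at q*: 8.93 + 1.17×20.2634 = 32.6382.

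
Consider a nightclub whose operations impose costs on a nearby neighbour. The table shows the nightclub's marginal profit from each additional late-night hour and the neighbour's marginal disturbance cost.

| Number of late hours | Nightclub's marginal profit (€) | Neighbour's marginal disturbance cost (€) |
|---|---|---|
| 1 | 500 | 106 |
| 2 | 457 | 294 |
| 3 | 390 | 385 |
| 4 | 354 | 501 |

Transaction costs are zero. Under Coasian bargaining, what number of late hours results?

3

Bargaining reaches the level where marginal profit last exceeds marginal disturbance cost.
That holds through level 3 (390 ≥ 385) but not at 4 (354 < 501).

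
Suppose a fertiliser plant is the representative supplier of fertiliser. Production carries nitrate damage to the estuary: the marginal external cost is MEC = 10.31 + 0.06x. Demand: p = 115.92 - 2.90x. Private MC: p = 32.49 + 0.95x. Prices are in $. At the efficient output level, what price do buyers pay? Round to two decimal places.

P = $61.69

Social marginal cost = private MC + MEC = 42.80 + 1.01x.
Set SMC = demand: 42.80 + 1.01x = 115.92 - 2.90x → x* = 18.7008.
Consumer price on the demand curve at x*: 115.92 − 2.90×18.7008 = 61.6877.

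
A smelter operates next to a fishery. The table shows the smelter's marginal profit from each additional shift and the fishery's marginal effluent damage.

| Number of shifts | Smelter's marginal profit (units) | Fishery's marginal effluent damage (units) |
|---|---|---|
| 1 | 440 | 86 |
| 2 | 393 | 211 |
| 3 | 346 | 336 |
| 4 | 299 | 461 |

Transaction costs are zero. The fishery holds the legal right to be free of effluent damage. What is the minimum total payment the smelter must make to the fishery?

633

Efficient level: marginal profit ≥ marginal effluent damage through level 3, so k* = 3.
With the fishery holding the right, the smelter must at least compensate total damage at k*: 86 + 211 + 336 = 633.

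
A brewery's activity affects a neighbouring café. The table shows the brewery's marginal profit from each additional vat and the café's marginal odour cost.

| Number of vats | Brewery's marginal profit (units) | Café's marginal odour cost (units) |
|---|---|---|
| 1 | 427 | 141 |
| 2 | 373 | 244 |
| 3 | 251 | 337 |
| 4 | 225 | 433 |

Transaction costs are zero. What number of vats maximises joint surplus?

2

Bargaining reaches the level where marginal profit last exceeds marginal odour cost.
That holds through level 2 (373 ≥ 244) but not at 3 (251 < 337).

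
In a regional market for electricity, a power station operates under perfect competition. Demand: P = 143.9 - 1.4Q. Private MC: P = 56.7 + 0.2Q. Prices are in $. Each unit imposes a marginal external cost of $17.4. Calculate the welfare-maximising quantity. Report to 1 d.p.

Q* = 43.6

Social marginal cost = private MC + MEC = 74.1 + 0.2Q.
Set SMC = demand: 74.1 + 0.2Q = 143.9 - 1.4Q → Q* = 43.6250.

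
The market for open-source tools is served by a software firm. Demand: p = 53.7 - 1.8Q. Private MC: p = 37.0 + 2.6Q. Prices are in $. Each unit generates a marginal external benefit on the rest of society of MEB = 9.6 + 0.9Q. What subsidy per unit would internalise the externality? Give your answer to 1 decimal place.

subsidy = $16.4 per unit

Social marginal cost = private MC − MEB = 27.4 + 1.7Q.
Set SMC = demand: 27.4 + 1.7Q = 53.7 - 1.8Q → Q* = 7.5143.
The Pigouvian subsidy equals MEB at Q*: 9.6 + 0.9×7.5143 = 16.3629.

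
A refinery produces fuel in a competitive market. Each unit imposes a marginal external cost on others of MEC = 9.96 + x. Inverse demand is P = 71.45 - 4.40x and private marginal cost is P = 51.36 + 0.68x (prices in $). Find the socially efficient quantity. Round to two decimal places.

x* = 1.67

Social marginal cost = private MC + MEC = 61.32 + 1.68x.
Set SMC = demand: 61.32 + 1.68x = 71.45 - 4.40x → x* = 1.6661.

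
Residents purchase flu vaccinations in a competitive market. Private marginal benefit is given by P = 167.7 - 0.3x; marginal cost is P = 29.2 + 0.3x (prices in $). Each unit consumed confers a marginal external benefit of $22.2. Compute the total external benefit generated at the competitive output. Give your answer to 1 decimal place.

$5124.5

Market equilibrium (private): 29.2 + 0.3x = 167.7 - 0.3x → x_m = 230.8333.
Total external benefit = MEB × x_m = 22.2 × 230.8333 = 5124.4993.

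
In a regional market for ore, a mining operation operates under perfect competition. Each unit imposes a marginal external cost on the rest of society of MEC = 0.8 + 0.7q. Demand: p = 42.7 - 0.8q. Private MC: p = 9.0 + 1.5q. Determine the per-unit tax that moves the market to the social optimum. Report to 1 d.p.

Social marginal cost = private MC + MEC = 9.8 + 2.2q.
Set SMC = demand: 9.8 + 2.2q = 42.7 - 0.8q → q* = 10.9667.
The Pigouvian tax equals MEC at q*: 0.8 + 0.7×10.9667 = 8.4767.

tax = 8.5 per unit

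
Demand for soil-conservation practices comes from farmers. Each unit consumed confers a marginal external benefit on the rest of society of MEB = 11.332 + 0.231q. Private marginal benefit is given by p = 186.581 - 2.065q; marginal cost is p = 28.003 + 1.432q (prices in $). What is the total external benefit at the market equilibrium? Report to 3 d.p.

$751.378

Market equilibrium (private): 28.003 + 1.432q = 186.581 - 2.065q → q_m = 45.3469.
Total external benefit = ∫₀^{q_m} (11.332 + 0.231q) dq = 11.332×45.3469 + ½×0.231×45.3469² = 751.3785.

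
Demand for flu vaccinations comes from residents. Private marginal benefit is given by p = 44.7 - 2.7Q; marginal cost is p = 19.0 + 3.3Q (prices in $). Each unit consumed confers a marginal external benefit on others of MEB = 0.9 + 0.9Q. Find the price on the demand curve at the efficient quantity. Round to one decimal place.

P = $30.6

Social marginal benefit = demand + MEB = 45.6 - 1.8Q.
Set SMB = MC: 45.6 - 1.8Q = 19.0 + 3.3Q → Q* = 5.2157.
Consumer price on the demand curve at Q*: 44.7 − 2.7×5.2157 = 30.6176.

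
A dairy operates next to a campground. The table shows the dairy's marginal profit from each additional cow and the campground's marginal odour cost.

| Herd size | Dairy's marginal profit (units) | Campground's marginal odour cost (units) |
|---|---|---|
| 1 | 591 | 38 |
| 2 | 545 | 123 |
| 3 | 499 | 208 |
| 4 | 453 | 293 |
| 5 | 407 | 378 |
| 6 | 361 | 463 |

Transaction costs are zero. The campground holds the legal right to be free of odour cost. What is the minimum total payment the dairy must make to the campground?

Efficient level: marginal profit ≥ marginal odour cost through level 5, so k* = 5.
With the campground holding the right, the dairy must at least compensate total damage at k*: 38 + 123 + 208 + 293 + 378 = 1040.

1040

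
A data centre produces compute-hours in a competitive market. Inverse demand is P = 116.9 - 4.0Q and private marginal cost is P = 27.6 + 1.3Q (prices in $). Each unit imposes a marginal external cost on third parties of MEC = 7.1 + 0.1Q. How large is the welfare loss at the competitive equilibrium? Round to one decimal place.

DWL = $7.1

Market equilibrium (private): 27.6 + 1.3Q = 116.9 - 4.0Q → Q_m = 16.8491.
Social marginal cost = private MC + MEC = 34.7 + 1.4Q.
Set SMC = demand: 34.7 + 1.4Q = 116.9 - 4.0Q → Q* = 15.2222.
The welfare-loss triangle has base |Q_m − Q*| and height MEC(Q_m) (the vertical gap between SMC and demand is zero at Q* and MEC at Q_m).
DWL = ½ × 1.6269 × 8.7849 = 7.1461.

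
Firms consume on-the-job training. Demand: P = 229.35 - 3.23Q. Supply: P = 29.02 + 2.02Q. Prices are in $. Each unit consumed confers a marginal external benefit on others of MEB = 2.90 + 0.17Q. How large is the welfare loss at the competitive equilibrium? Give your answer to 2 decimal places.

DWL = $8.67

Market equilibrium (private): 29.02 + 2.02Q = 229.35 - 3.23Q → Q_m = 38.1581.
Social marginal benefit = demand + MEB = 232.25 - 3.06Q.
Set SMB = MC: 232.25 - 3.06Q = 29.02 + 2.02Q → Q* = 40.0059.
Height of the DWL triangle at Q_m is SMB(Q_m) − MC(Q_m) = MEB(Q_m) = 9.3869.
DWL = ½ × 1.8478 × 9.3869 = 8.6726.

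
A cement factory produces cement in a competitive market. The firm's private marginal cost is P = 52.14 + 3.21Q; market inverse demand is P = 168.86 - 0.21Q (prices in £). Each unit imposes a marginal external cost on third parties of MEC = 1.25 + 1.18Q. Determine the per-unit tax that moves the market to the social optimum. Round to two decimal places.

Social marginal cost = private MC + MEC = 53.39 + 4.39Q.
Set SMC = demand: 53.39 + 4.39Q = 168.86 - 0.21Q → Q* = 25.1022.
The Pigouvian tax equals MEC at Q*: 1.25 + 1.18×25.1022 = 30.8706.

tax = £30.87 per unit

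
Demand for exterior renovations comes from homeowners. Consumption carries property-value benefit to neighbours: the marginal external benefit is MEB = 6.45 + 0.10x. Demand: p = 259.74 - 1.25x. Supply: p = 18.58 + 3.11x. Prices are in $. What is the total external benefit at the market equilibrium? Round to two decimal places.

Market equilibrium (private): 18.58 + 3.11x = 259.74 - 1.25x → x_m = 55.3119.
Total external benefit = ∫₀^{x_m} (6.45 + 0.10x) dx = 6.45×55.3119 + ½×0.10×55.3119² = 509.7321.

$509.73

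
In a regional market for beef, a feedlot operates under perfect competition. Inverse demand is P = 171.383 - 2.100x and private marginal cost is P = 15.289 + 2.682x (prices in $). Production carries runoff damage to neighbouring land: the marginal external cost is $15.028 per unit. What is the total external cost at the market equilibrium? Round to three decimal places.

Market equilibrium (private): 15.289 + 2.682x = 171.383 - 2.100x → x_m = 32.6420.
Total external cost = MEC × x_m = 15.028 × 32.6420 = 490.5440.

$490.544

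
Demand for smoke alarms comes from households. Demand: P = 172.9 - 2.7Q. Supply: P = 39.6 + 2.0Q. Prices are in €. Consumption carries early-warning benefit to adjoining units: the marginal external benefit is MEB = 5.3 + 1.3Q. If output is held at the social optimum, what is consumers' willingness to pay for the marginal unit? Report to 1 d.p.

P = €62.8

Social marginal benefit = demand + MEB = 178.2 - 1.4Q.
Set SMB = MC: 178.2 - 1.4Q = 39.6 + 2.0Q → Q* = 40.7647.
Consumer price on the demand curve at Q*: 172.9 − 2.7×40.7647 = 62.8353.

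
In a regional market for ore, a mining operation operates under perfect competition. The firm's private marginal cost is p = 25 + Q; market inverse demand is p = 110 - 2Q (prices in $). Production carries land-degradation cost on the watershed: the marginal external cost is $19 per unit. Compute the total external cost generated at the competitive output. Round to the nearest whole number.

Market equilibrium (private): 25 + Q = 110 - 2Q → Q_m = 28.3333.
Total external cost = MEC × Q_m = 19 × 28.3333 = 538.3327.

$538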